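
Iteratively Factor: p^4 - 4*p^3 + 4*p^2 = (p)*(p^3 - 4*p^2 + 4*p) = p*(p - 2)*(p^2 - 2*p) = p*(p - 2)^2*(p)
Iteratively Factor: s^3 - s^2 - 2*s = (s)*(s^2 - s - 2) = s*(s - 2)*(s + 1)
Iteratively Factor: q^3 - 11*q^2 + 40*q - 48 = (q - 3)*(q^2 - 8*q + 16) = (q - 4)*(q - 3)*(q - 4)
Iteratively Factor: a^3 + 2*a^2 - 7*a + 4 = (a + 4)*(a^2 - 2*a + 1) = (a - 1)*(a + 4)*(a - 1)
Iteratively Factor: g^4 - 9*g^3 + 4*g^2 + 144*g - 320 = (g - 4)*(g^3 - 5*g^2 - 16*g + 80) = (g - 4)^2*(g^2 - g - 20) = (g - 5)*(g - 4)^2*(g + 4)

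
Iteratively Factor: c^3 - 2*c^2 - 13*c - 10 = (c + 1)*(c^2 - 3*c - 10) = (c - 5)*(c + 1)*(c + 2)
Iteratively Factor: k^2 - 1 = (k - 1)*(k + 1)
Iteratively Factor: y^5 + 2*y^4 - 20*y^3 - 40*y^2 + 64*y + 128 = (y - 2)*(y^4 + 4*y^3 - 12*y^2 - 64*y - 64) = (y - 4)*(y - 2)*(y^3 + 8*y^2 + 20*y + 16) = (y - 4)*(y - 2)*(y + 2)*(y^2 + 6*y + 8) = (y - 4)*(y - 2)*(y + 2)^2*(y + 4)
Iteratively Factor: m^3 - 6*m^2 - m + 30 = (m + 2)*(m^2 - 8*m + 15) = (m - 3)*(m + 2)*(m - 5)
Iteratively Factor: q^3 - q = (q)*(q^2 - 1) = q*(q + 1)*(q - 1)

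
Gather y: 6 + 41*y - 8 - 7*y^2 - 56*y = -7*y^2 - 15*y - 2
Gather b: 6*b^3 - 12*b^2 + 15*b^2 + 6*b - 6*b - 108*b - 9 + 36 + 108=6*b^3 + 3*b^2 - 108*b + 135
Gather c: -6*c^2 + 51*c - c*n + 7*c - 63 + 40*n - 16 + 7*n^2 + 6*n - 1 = -6*c^2 + c*(58 - n) + 7*n^2 + 46*n - 80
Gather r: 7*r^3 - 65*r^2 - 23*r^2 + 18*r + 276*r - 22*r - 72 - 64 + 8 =7*r^3 - 88*r^2 + 272*r - 128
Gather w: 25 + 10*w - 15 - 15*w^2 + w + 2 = -15*w^2 + 11*w + 12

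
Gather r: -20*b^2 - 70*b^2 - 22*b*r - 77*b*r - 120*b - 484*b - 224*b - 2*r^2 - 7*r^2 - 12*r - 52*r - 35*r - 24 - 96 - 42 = -90*b^2 - 828*b - 9*r^2 + r*(-99*b - 99) - 162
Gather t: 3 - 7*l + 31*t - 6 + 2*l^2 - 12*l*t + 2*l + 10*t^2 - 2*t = 2*l^2 - 5*l + 10*t^2 + t*(29 - 12*l) - 3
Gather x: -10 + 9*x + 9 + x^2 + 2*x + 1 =x^2 + 11*x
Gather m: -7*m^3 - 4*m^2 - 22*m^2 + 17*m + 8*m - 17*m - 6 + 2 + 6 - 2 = -7*m^3 - 26*m^2 + 8*m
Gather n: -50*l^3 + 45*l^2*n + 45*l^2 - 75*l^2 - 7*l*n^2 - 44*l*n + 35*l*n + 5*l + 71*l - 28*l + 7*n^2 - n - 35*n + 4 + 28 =-50*l^3 - 30*l^2 + 48*l + n^2*(7 - 7*l) + n*(45*l^2 - 9*l - 36) + 32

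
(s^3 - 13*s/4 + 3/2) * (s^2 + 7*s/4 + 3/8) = s^5 + 7*s^4/4 - 23*s^3/8 - 67*s^2/16 + 45*s/32 + 9/16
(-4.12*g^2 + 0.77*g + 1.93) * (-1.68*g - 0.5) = 6.9216*g^3 + 0.7664*g^2 - 3.6274*g - 0.965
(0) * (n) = 0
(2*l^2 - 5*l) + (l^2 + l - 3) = 3*l^2 - 4*l - 3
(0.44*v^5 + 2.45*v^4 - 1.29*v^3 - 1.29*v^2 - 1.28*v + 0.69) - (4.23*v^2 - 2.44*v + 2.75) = 0.44*v^5 + 2.45*v^4 - 1.29*v^3 - 5.52*v^2 + 1.16*v - 2.06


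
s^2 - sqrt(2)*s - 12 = (s - 3*sqrt(2))*(s + 2*sqrt(2))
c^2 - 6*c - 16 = (c - 8)*(c + 2)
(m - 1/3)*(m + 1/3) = m^2 - 1/9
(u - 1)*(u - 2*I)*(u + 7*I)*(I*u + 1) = I*u^4 - 4*u^3 - I*u^3 + 4*u^2 + 19*I*u^2 + 14*u - 19*I*u - 14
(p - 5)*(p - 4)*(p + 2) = p^3 - 7*p^2 + 2*p + 40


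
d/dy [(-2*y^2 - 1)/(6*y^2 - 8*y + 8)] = (4*y^2 - 5*y - 2)/(9*y^4 - 24*y^3 + 40*y^2 - 32*y + 16)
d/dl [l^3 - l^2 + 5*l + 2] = 3*l^2 - 2*l + 5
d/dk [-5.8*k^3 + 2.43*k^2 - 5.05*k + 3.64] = -17.4*k^2 + 4.86*k - 5.05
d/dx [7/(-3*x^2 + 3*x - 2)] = 21*(2*x - 1)/(3*x^2 - 3*x + 2)^2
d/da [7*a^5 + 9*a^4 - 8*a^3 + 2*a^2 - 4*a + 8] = 35*a^4 + 36*a^3 - 24*a^2 + 4*a - 4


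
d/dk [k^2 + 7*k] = 2*k + 7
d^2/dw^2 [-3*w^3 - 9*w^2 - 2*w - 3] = -18*w - 18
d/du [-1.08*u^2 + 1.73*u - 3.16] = 1.73 - 2.16*u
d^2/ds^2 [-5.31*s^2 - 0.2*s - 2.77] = -10.6200000000000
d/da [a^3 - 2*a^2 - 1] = a*(3*a - 4)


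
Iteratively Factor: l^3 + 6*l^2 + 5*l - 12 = (l - 1)*(l^2 + 7*l + 12) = (l - 1)*(l + 3)*(l + 4)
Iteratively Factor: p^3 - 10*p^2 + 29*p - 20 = (p - 5)*(p^2 - 5*p + 4) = (p - 5)*(p - 4)*(p - 1)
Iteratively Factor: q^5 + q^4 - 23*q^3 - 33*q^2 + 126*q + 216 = (q - 3)*(q^4 + 4*q^3 - 11*q^2 - 66*q - 72) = (q - 4)*(q - 3)*(q^3 + 8*q^2 + 21*q + 18) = (q - 4)*(q - 3)*(q + 2)*(q^2 + 6*q + 9) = (q - 4)*(q - 3)*(q + 2)*(q + 3)*(q + 3)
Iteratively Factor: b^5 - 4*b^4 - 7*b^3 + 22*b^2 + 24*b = (b - 3)*(b^4 - b^3 - 10*b^2 - 8*b) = b*(b - 3)*(b^3 - b^2 - 10*b - 8) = b*(b - 4)*(b - 3)*(b^2 + 3*b + 2) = b*(b - 4)*(b - 3)*(b + 2)*(b + 1)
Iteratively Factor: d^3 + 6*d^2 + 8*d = (d + 2)*(d^2 + 4*d) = (d + 2)*(d + 4)*(d)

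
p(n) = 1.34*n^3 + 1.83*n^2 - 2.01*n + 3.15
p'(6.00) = 164.67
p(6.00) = 346.41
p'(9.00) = 356.55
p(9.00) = 1110.15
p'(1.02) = 5.91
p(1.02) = 4.43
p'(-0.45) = -2.84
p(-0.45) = 4.30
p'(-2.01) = 6.87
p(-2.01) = 3.70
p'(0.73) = 2.80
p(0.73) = 3.18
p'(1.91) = 19.65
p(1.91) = 15.32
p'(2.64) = 35.67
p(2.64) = 35.25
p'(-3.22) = 27.89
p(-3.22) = -16.14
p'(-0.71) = -2.58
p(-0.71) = 5.02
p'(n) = 4.02*n^2 + 3.66*n - 2.01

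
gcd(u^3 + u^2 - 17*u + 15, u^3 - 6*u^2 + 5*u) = u - 1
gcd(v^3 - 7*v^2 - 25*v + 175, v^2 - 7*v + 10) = v - 5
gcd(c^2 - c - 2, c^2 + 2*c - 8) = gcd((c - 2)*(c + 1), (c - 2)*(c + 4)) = c - 2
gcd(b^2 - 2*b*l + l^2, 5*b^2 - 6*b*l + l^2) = b - l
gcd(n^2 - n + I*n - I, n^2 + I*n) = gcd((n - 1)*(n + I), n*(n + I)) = n + I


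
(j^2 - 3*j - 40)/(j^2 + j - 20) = (j - 8)/(j - 4)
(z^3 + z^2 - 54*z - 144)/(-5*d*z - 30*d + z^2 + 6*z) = (z^2 - 5*z - 24)/(-5*d + z)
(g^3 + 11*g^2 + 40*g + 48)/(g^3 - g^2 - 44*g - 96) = (g + 4)/(g - 8)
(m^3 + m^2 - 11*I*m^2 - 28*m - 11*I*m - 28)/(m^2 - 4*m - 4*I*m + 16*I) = (m^2 + m*(1 - 7*I) - 7*I)/(m - 4)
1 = 1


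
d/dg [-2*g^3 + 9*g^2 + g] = -6*g^2 + 18*g + 1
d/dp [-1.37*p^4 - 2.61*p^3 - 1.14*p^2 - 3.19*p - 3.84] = -5.48*p^3 - 7.83*p^2 - 2.28*p - 3.19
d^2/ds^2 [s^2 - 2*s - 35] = 2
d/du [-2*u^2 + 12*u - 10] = 12 - 4*u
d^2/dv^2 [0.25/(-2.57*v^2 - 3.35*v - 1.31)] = (3.30245*v^2 + 4.30475*v - 0.25*(5.14*v + 3.35)*(10.28*v + 6.7) + 1.68335)/(2.57*v^2 + 3.35*v + 1.31)^3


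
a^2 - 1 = (a - 1)*(a + 1)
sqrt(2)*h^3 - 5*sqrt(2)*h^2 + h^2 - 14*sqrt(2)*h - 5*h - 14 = (h - 7)*(h + 2)*(sqrt(2)*h + 1)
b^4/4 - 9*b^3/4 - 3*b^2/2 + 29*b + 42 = (b/2 + 1)^2*(b - 7)*(b - 6)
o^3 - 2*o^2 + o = o*(o - 1)^2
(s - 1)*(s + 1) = s^2 - 1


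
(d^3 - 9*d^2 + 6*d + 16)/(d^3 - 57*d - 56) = (d - 2)/(d + 7)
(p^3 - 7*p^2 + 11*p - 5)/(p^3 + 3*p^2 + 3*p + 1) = (p^3 - 7*p^2 + 11*p - 5)/(p^3 + 3*p^2 + 3*p + 1)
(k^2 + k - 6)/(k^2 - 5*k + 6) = (k + 3)/(k - 3)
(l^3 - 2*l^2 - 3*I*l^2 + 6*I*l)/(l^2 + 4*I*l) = (l^2 - 2*l - 3*I*l + 6*I)/(l + 4*I)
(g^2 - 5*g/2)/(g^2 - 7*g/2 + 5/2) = g/(g - 1)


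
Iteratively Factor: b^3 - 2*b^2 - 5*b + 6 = (b - 3)*(b^2 + b - 2) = (b - 3)*(b + 2)*(b - 1)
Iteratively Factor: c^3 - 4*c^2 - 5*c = (c + 1)*(c^2 - 5*c) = (c - 5)*(c + 1)*(c)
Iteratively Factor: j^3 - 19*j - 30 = (j + 3)*(j^2 - 3*j - 10) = (j - 5)*(j + 3)*(j + 2)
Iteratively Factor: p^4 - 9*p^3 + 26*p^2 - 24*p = (p - 3)*(p^3 - 6*p^2 + 8*p) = (p - 3)*(p - 2)*(p^2 - 4*p) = (p - 4)*(p - 3)*(p - 2)*(p)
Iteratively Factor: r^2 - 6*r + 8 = (r - 2)*(r - 4)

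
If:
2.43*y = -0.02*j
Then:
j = -121.5*y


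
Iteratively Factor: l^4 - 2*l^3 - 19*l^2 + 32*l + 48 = (l + 4)*(l^3 - 6*l^2 + 5*l + 12) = (l - 3)*(l + 4)*(l^2 - 3*l - 4) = (l - 3)*(l + 1)*(l + 4)*(l - 4)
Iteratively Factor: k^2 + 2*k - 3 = (k - 1)*(k + 3)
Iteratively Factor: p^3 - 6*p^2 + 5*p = (p - 1)*(p^2 - 5*p) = (p - 5)*(p - 1)*(p)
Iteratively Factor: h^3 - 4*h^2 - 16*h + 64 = (h - 4)*(h^2 - 16) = (h - 4)^2*(h + 4)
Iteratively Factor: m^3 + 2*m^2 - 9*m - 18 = (m + 3)*(m^2 - m - 6) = (m - 3)*(m + 3)*(m + 2)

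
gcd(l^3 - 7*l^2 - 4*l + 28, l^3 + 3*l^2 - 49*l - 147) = l - 7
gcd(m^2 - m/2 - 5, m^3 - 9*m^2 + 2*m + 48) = m + 2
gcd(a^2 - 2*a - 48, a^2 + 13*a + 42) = a + 6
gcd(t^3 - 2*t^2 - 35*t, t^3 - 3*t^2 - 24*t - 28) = t - 7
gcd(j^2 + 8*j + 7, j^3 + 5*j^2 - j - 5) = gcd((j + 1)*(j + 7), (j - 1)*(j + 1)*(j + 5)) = j + 1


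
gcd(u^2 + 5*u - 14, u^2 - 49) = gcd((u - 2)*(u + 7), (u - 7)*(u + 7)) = u + 7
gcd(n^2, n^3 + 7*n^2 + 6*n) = n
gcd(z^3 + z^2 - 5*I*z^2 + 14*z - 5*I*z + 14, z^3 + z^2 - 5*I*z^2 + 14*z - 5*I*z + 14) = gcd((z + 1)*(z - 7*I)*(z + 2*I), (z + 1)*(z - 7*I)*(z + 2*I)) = z^3 + z^2*(1 - 5*I) + z*(14 - 5*I) + 14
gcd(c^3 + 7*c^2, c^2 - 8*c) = c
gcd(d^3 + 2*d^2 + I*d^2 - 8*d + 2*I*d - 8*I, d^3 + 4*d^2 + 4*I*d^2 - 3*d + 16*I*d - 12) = d^2 + d*(4 + I) + 4*I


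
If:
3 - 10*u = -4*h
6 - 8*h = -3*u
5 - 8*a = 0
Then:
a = 5/8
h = 69/68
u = 12/17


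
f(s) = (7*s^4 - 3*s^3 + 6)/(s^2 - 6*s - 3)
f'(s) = (6 - 2*s)*(7*s^4 - 3*s^3 + 6)/(s^2 - 6*s - 3)^2 + (28*s^3 - 9*s^2)/(s^2 - 6*s - 3) = (s^2*(9 - 28*s)*(-s^2 + 6*s + 3) - 2*(s - 3)*(7*s^4 - 3*s^3 + 6))/(-s^2 + 6*s + 3)^2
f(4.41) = -239.35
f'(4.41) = -289.79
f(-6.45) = 167.22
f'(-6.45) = -61.15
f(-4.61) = 75.39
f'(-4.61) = -38.92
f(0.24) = -1.36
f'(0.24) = 1.75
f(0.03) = -1.89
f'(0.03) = 3.53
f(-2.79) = 23.01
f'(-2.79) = -19.13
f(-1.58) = 6.85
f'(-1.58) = -7.82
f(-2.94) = 25.99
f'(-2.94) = -20.64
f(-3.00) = 27.25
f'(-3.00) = -21.25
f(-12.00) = 705.83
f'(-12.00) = -133.83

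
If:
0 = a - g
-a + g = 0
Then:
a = g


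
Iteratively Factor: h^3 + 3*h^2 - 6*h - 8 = (h + 4)*(h^2 - h - 2) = (h + 1)*(h + 4)*(h - 2)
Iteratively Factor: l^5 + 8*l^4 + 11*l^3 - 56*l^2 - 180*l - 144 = (l - 3)*(l^4 + 11*l^3 + 44*l^2 + 76*l + 48) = (l - 3)*(l + 4)*(l^3 + 7*l^2 + 16*l + 12) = (l - 3)*(l + 3)*(l + 4)*(l^2 + 4*l + 4) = (l - 3)*(l + 2)*(l + 3)*(l + 4)*(l + 2)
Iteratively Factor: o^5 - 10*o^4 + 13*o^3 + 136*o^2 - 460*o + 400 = (o + 4)*(o^4 - 14*o^3 + 69*o^2 - 140*o + 100) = (o - 2)*(o + 4)*(o^3 - 12*o^2 + 45*o - 50) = (o - 2)^2*(o + 4)*(o^2 - 10*o + 25) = (o - 5)*(o - 2)^2*(o + 4)*(o - 5)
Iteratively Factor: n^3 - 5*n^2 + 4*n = (n - 1)*(n^2 - 4*n) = n*(n - 1)*(n - 4)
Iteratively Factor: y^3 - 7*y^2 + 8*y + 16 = (y - 4)*(y^2 - 3*y - 4) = (y - 4)*(y + 1)*(y - 4)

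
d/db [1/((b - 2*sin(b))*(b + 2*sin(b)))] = 2*(-b + 2*sin(2*b))/((b - 2*sin(b))^2*(b + 2*sin(b))^2)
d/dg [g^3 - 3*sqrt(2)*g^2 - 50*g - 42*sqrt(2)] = 3*g^2 - 6*sqrt(2)*g - 50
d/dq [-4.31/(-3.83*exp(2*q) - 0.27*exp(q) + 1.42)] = (-33.0146*exp(q) - 1.1637)*exp(q)/(3.83*exp(2*q) + 0.27*exp(q) - 1.42)^2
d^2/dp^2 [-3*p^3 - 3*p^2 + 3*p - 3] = -18*p - 6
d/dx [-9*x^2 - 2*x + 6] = -18*x - 2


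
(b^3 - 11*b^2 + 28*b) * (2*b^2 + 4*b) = 2*b^5 - 18*b^4 + 12*b^3 + 112*b^2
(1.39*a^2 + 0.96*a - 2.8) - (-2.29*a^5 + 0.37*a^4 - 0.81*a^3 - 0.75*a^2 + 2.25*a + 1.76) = 2.29*a^5 - 0.37*a^4 + 0.81*a^3 + 2.14*a^2 - 1.29*a - 4.56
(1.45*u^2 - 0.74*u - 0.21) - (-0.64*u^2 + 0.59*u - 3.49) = 2.09*u^2 - 1.33*u + 3.28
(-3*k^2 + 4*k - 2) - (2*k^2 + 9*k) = -5*k^2 - 5*k - 2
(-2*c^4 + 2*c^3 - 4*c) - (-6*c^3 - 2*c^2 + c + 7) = -2*c^4 + 8*c^3 + 2*c^2 - 5*c - 7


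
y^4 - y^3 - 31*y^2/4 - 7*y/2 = y*(y - 7/2)*(y + 1/2)*(y + 2)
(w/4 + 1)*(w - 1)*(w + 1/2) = w^3/4 + 7*w^2/8 - 5*w/8 - 1/2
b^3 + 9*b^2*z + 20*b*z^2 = b*(b + 4*z)*(b + 5*z)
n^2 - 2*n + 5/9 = (n - 5/3)*(n - 1/3)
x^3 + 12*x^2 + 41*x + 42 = (x + 2)*(x + 3)*(x + 7)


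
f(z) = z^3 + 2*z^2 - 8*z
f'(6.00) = 124.00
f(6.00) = 240.00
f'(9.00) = 271.00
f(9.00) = 819.00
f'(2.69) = 24.47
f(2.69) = 12.42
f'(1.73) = 7.90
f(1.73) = -2.68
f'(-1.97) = -4.24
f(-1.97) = 15.88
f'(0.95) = -1.49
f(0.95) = -4.94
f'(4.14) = 59.98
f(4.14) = 72.12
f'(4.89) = 83.30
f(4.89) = 125.63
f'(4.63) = 74.83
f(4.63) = 105.09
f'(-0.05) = -8.19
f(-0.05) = 0.40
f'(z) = 3*z^2 + 4*z - 8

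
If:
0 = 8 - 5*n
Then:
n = 8/5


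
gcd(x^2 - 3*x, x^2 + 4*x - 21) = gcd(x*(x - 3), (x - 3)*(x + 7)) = x - 3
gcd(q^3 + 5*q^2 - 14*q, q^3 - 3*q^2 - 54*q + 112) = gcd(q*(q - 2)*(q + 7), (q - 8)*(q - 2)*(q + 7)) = q^2 + 5*q - 14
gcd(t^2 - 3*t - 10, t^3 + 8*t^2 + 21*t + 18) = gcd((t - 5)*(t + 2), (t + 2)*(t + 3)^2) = t + 2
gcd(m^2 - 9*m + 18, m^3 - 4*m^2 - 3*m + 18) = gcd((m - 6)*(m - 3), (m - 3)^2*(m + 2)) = m - 3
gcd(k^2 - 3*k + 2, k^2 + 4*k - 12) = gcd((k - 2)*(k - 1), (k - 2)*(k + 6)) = k - 2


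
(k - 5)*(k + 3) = k^2 - 2*k - 15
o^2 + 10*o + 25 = (o + 5)^2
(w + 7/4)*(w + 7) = w^2 + 35*w/4 + 49/4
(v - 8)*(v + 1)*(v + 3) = v^3 - 4*v^2 - 29*v - 24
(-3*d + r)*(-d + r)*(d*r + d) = 3*d^3*r + 3*d^3 - 4*d^2*r^2 - 4*d^2*r + d*r^3 + d*r^2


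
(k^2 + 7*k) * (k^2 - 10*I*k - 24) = k^4 + 7*k^3 - 10*I*k^3 - 24*k^2 - 70*I*k^2 - 168*k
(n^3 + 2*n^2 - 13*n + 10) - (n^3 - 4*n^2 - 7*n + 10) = 6*n^2 - 6*n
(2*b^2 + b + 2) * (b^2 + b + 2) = 2*b^4 + 3*b^3 + 7*b^2 + 4*b + 4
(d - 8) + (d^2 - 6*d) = d^2 - 5*d - 8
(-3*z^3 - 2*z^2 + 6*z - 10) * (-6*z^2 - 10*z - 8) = 18*z^5 + 42*z^4 + 8*z^3 + 16*z^2 + 52*z + 80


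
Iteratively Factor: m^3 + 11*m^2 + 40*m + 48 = (m + 4)*(m^2 + 7*m + 12) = (m + 4)^2*(m + 3)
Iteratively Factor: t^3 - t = (t + 1)*(t^2 - t) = t*(t + 1)*(t - 1)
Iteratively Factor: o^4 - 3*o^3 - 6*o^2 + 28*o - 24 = (o - 2)*(o^3 - o^2 - 8*o + 12) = (o - 2)^2*(o^2 + o - 6) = (o - 2)^2*(o + 3)*(o - 2)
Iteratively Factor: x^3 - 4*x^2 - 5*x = (x + 1)*(x^2 - 5*x) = x*(x + 1)*(x - 5)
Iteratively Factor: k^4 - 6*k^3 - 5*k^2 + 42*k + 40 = (k - 4)*(k^3 - 2*k^2 - 13*k - 10) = (k - 4)*(k + 1)*(k^2 - 3*k - 10) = (k - 5)*(k - 4)*(k + 1)*(k + 2)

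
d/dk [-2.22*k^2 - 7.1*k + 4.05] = -4.44*k - 7.1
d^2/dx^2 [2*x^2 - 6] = 4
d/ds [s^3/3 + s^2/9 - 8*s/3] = s^2 + 2*s/9 - 8/3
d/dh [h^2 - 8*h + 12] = 2*h - 8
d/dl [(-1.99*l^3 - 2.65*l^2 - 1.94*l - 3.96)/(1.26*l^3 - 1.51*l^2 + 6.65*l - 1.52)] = (8.88178419700125e-16*l^5 + 6.3439*l^4 - 21.5782*l^3 + 3.49130000000001*l^2 - 3.9032*l + 29.2828)/(1.5876*l^6 - 3.8052*l^5 + 19.0381*l^4 - 23.9134*l^3 + 48.8129*l^2 - 20.216*l + 2.3104)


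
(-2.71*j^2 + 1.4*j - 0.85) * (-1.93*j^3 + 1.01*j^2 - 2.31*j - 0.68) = 5.2303*j^5 - 5.4391*j^4 + 9.3146*j^3 - 2.2497*j^2 + 1.0115*j + 0.578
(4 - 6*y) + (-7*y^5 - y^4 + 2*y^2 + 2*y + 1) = -7*y^5 - y^4 + 2*y^2 - 4*y + 5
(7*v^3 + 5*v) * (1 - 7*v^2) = -49*v^5 - 28*v^3 + 5*v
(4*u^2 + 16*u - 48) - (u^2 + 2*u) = 3*u^2 + 14*u - 48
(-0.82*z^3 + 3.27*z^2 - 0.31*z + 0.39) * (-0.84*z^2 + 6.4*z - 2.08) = 0.6888*z^5 - 7.9948*z^4 + 22.894*z^3 - 9.1132*z^2 + 3.1408*z - 0.8112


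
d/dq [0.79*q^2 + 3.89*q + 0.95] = 1.58*q + 3.89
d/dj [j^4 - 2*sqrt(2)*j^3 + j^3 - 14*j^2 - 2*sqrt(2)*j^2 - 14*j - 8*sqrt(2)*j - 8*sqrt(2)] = 4*j^3 - 6*sqrt(2)*j^2 + 3*j^2 - 28*j - 4*sqrt(2)*j - 14 - 8*sqrt(2)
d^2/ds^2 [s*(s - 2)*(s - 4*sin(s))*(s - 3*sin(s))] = 7*s^3*sin(s) - 14*s^2*sin(s) - 42*s^2*cos(s) + 24*s^2*cos(2*s) + 12*s^2 - 42*s*sin(s) + 56*s*cos(s) - 48*sqrt(2)*s*cos(2*s + pi/4) - 12*s + 28*sin(s) - 48*sin(2*s) - 12*cos(2*s) + 12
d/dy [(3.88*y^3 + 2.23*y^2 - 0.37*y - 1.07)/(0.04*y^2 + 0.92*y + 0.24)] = (0.1552*y^4 + 7.1392*y^3 + 4.86*y^2 + 1.156*y + 0.8956)/(0.0016*y^4 + 0.0736*y^3 + 0.8656*y^2 + 0.4416*y + 0.0576)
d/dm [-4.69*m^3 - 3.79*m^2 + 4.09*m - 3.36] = -14.07*m^2 - 7.58*m + 4.09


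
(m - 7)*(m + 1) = m^2 - 6*m - 7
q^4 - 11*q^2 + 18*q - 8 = (q - 2)*(q - 1)^2*(q + 4)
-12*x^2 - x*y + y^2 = (-4*x + y)*(3*x + y)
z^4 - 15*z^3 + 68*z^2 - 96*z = z*(z - 8)*(z - 4)*(z - 3)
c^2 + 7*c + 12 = (c + 3)*(c + 4)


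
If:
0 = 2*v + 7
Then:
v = -7/2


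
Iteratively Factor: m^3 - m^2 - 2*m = (m - 2)*(m^2 + m) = m*(m - 2)*(m + 1)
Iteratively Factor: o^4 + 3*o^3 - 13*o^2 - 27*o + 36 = (o - 1)*(o^3 + 4*o^2 - 9*o - 36) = (o - 1)*(o + 4)*(o^2 - 9) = (o - 3)*(o - 1)*(o + 4)*(o + 3)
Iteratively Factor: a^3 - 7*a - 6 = (a + 1)*(a^2 - a - 6) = (a + 1)*(a + 2)*(a - 3)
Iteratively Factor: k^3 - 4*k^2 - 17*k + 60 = (k - 5)*(k^2 + k - 12) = (k - 5)*(k - 3)*(k + 4)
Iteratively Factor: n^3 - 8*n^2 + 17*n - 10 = (n - 5)*(n^2 - 3*n + 2) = (n - 5)*(n - 2)*(n - 1)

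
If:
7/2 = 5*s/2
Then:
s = 7/5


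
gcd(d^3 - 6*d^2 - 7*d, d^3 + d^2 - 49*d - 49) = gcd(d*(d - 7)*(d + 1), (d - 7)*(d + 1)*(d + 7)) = d^2 - 6*d - 7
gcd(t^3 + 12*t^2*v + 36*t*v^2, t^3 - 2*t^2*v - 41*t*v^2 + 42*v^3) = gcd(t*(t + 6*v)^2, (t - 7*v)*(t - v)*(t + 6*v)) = t + 6*v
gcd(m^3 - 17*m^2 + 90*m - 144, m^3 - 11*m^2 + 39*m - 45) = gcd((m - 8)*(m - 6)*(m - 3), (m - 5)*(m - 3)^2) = m - 3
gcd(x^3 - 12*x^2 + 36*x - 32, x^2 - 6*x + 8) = x - 2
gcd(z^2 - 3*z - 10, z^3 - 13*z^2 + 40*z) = z - 5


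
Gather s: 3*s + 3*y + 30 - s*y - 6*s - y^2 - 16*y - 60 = s*(-y - 3) - y^2 - 13*y - 30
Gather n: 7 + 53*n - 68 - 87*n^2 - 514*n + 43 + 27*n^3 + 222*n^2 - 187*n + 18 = 27*n^3 + 135*n^2 - 648*n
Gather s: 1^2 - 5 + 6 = 2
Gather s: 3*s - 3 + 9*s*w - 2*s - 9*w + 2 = s*(9*w + 1) - 9*w - 1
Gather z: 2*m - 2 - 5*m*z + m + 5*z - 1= 3*m + z*(5 - 5*m) - 3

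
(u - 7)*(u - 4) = u^2 - 11*u + 28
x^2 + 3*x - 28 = (x - 4)*(x + 7)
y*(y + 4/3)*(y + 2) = y^3 + 10*y^2/3 + 8*y/3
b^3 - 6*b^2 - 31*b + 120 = (b - 8)*(b - 3)*(b + 5)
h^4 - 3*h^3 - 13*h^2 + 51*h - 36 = (h - 3)^2*(h - 1)*(h + 4)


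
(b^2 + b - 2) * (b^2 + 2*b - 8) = b^4 + 3*b^3 - 8*b^2 - 12*b + 16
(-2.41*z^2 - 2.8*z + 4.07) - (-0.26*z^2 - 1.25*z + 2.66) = -2.15*z^2 - 1.55*z + 1.41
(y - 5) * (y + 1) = y^2 - 4*y - 5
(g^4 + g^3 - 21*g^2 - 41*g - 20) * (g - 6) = g^5 - 5*g^4 - 27*g^3 + 85*g^2 + 226*g + 120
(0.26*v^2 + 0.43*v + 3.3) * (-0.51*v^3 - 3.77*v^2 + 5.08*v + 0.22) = -0.1326*v^5 - 1.1995*v^4 - 1.9833*v^3 - 10.1994*v^2 + 16.8586*v + 0.726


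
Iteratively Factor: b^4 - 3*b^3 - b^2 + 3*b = (b + 1)*(b^3 - 4*b^2 + 3*b) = (b - 1)*(b + 1)*(b^2 - 3*b) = (b - 3)*(b - 1)*(b + 1)*(b)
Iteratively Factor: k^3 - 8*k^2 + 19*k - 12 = (k - 4)*(k^2 - 4*k + 3) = (k - 4)*(k - 3)*(k - 1)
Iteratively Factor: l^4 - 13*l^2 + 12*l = (l - 1)*(l^3 + l^2 - 12*l) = (l - 3)*(l - 1)*(l^2 + 4*l) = l*(l - 3)*(l - 1)*(l + 4)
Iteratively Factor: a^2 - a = (a)*(a - 1)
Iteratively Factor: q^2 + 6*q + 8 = (q + 2)*(q + 4)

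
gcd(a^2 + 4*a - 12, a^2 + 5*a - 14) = a - 2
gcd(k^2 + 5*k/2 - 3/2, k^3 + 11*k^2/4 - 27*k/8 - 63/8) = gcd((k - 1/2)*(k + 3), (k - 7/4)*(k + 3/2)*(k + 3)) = k + 3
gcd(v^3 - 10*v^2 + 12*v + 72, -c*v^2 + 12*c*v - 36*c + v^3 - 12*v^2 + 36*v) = v^2 - 12*v + 36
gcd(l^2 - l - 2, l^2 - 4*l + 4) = l - 2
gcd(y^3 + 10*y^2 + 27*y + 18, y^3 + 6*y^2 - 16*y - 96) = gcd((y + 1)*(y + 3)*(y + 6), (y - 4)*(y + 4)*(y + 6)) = y + 6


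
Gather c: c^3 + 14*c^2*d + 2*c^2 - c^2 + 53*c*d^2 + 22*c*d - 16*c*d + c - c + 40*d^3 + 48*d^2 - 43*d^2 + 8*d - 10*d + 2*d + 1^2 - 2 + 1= c^3 + c^2*(14*d + 1) + c*(53*d^2 + 6*d) + 40*d^3 + 5*d^2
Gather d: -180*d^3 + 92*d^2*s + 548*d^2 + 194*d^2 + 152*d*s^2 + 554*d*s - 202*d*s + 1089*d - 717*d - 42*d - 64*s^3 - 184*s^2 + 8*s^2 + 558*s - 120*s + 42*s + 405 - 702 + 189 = -180*d^3 + d^2*(92*s + 742) + d*(152*s^2 + 352*s + 330) - 64*s^3 - 176*s^2 + 480*s - 108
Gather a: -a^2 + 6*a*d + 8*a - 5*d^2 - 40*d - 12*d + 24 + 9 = -a^2 + a*(6*d + 8) - 5*d^2 - 52*d + 33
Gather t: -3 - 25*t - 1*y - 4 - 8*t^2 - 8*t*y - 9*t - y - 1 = -8*t^2 + t*(-8*y - 34) - 2*y - 8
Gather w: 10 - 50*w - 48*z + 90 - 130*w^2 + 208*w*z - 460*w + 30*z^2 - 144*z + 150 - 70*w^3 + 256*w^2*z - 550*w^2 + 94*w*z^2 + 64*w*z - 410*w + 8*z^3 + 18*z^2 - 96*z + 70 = -70*w^3 + w^2*(256*z - 680) + w*(94*z^2 + 272*z - 920) + 8*z^3 + 48*z^2 - 288*z + 320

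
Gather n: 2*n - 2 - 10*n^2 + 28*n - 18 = -10*n^2 + 30*n - 20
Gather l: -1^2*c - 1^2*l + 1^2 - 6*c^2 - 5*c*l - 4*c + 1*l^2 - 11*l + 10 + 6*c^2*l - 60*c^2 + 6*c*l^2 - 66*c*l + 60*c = -66*c^2 + 55*c + l^2*(6*c + 1) + l*(6*c^2 - 71*c - 12) + 11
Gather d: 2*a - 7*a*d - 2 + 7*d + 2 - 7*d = -7*a*d + 2*a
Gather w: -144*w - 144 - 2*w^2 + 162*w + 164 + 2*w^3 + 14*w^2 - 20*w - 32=2*w^3 + 12*w^2 - 2*w - 12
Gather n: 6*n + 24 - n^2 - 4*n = -n^2 + 2*n + 24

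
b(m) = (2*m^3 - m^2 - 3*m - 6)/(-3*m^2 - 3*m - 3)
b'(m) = (6*m + 3)*(2*m^3 - m^2 - 3*m - 6)/(-3*m^2 - 3*m - 3)^2 + (6*m^2 - 2*m - 3)/(-3*m^2 - 3*m - 3)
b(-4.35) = 3.78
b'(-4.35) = -0.68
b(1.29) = 0.61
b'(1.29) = -0.92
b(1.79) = 0.17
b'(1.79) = -0.84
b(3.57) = -1.18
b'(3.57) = -0.72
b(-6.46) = 5.22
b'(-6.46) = -0.68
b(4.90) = -2.12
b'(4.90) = -0.70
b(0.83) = 1.06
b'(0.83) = -1.05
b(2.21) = -0.17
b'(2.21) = -0.79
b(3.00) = -0.77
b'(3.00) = -0.74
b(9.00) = -4.92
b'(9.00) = -0.68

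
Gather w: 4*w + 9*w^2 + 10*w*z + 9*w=9*w^2 + w*(10*z + 13)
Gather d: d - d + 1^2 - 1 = 0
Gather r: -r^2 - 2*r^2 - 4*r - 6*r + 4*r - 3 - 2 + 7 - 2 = -3*r^2 - 6*r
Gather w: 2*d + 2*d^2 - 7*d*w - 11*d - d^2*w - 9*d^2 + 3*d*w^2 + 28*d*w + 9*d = -7*d^2 + 3*d*w^2 + w*(-d^2 + 21*d)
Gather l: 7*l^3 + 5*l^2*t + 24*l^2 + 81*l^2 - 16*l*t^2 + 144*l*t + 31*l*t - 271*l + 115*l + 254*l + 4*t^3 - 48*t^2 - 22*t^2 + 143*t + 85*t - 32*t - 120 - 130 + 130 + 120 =7*l^3 + l^2*(5*t + 105) + l*(-16*t^2 + 175*t + 98) + 4*t^3 - 70*t^2 + 196*t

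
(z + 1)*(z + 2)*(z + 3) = z^3 + 6*z^2 + 11*z + 6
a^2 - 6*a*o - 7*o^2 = (a - 7*o)*(a + o)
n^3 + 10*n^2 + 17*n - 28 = (n - 1)*(n + 4)*(n + 7)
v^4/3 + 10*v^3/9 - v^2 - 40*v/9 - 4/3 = (v/3 + 1)*(v - 2)*(v + 1/3)*(v + 2)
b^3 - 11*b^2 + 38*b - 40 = (b - 5)*(b - 4)*(b - 2)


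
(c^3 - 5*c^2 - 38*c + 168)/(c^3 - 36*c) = (c^2 - 11*c + 28)/(c*(c - 6))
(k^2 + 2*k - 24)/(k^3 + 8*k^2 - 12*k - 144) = 1/(k + 6)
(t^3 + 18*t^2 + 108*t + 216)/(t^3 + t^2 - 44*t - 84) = (t^2 + 12*t + 36)/(t^2 - 5*t - 14)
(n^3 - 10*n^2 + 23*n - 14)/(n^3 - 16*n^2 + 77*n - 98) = (n - 1)/(n - 7)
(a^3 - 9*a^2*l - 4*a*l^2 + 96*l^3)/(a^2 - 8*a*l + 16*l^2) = (a^2 - 5*a*l - 24*l^2)/(a - 4*l)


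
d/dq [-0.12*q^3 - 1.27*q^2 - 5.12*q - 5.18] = -0.36*q^2 - 2.54*q - 5.12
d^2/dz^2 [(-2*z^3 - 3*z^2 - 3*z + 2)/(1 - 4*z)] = 2*(32*z^3 - 24*z^2 + 6*z - 17)/(64*z^3 - 48*z^2 + 12*z - 1)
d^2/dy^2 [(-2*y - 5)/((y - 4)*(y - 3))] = 2*(-2*y^3 - 15*y^2 + 177*y - 353)/(y^6 - 21*y^5 + 183*y^4 - 847*y^3 + 2196*y^2 - 3024*y + 1728)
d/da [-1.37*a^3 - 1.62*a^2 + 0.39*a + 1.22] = -4.11*a^2 - 3.24*a + 0.39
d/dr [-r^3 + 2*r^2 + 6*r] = -3*r^2 + 4*r + 6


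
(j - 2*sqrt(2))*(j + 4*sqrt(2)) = j^2 + 2*sqrt(2)*j - 16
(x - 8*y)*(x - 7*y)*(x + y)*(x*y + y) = x^4*y - 14*x^3*y^2 + x^3*y + 41*x^2*y^3 - 14*x^2*y^2 + 56*x*y^4 + 41*x*y^3 + 56*y^4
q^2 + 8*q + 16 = (q + 4)^2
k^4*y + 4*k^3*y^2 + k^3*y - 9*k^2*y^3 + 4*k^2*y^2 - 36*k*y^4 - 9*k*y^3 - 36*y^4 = (k - 3*y)*(k + 3*y)*(k + 4*y)*(k*y + y)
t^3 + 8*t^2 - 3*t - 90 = (t - 3)*(t + 5)*(t + 6)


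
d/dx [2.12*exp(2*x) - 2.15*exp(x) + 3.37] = (4.24*exp(x) - 2.15)*exp(x)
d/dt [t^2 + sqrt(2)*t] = 2*t + sqrt(2)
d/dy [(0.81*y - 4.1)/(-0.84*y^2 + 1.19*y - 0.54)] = (0.6804*y^2 - 6.888*y + 4.4416)/(0.7056*y^4 - 1.9992*y^3 + 2.3233*y^2 - 1.2852*y + 0.2916)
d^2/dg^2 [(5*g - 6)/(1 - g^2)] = 2*(4*g^2*(6 - 5*g) + 3*(5*g - 2)*(g^2 - 1))/(g^2 - 1)^3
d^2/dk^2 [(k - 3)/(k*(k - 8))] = 2*(k^3 - 9*k^2 + 72*k - 192)/(k^3*(k^3 - 24*k^2 + 192*k - 512))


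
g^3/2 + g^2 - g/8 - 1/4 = (g/2 + 1/4)*(g - 1/2)*(g + 2)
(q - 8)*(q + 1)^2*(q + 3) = q^4 - 3*q^3 - 33*q^2 - 53*q - 24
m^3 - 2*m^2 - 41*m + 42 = (m - 7)*(m - 1)*(m + 6)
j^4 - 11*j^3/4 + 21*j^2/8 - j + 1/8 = (j - 1)^2*(j - 1/2)*(j - 1/4)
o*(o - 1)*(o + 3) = o^3 + 2*o^2 - 3*o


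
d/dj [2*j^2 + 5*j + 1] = 4*j + 5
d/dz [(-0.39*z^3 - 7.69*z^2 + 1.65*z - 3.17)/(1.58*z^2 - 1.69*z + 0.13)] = (-0.6162*z^4 + 1.3182*z^3 + 10.237*z^2 + 8.0178*z - 5.1428)/(2.4964*z^4 - 5.3404*z^3 + 3.2669*z^2 - 0.4394*z + 0.0169)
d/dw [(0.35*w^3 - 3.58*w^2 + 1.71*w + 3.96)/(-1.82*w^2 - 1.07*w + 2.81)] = (-0.637*w^4 - 0.749000000000001*w^3 + 9.8933*w^2 - 5.7052*w + 9.0423)/(3.3124*w^4 + 3.8948*w^3 - 9.0835*w^2 - 6.0134*w + 7.8961)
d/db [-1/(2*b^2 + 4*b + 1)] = 4*(b + 1)/(2*b^2 + 4*b + 1)^2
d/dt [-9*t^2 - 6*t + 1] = -18*t - 6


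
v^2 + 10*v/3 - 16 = (v - 8/3)*(v + 6)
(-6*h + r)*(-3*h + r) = 18*h^2 - 9*h*r + r^2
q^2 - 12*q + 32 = (q - 8)*(q - 4)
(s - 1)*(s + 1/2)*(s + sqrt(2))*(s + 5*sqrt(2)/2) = s^4 - s^3/2 + 7*sqrt(2)*s^3/2 - 7*sqrt(2)*s^2/4 + 9*s^2/2 - 5*s/2 - 7*sqrt(2)*s/4 - 5/2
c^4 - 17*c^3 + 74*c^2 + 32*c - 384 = (c - 8)^2*(c - 3)*(c + 2)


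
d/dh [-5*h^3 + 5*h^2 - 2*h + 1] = -15*h^2 + 10*h - 2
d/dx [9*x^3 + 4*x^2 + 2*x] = 27*x^2 + 8*x + 2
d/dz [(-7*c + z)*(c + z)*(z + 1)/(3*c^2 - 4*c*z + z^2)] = (-2*(c + z)*(2*c - z)*(7*c - z)*(z + 1) + (3*c^2 - 4*c*z + z^2)*(-(c + z)*(7*c - z) + (c + z)*(z + 1) - (7*c - z)*(z + 1)))/(3*c^2 - 4*c*z + z^2)^2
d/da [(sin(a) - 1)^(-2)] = -2*cos(a)/(sin(a) - 1)^3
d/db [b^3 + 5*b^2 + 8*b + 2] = 3*b^2 + 10*b + 8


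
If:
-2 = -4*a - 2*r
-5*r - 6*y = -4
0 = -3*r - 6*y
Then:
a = -1/2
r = 2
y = -1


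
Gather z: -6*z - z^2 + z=-z^2 - 5*z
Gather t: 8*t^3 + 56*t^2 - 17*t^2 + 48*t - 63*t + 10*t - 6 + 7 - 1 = 8*t^3 + 39*t^2 - 5*t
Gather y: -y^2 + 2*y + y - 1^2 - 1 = -y^2 + 3*y - 2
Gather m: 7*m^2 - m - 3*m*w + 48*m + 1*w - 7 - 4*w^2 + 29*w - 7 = 7*m^2 + m*(47 - 3*w) - 4*w^2 + 30*w - 14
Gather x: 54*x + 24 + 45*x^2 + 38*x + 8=45*x^2 + 92*x + 32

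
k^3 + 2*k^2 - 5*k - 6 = (k - 2)*(k + 1)*(k + 3)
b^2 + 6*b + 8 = (b + 2)*(b + 4)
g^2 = g^2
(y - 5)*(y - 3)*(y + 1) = y^3 - 7*y^2 + 7*y + 15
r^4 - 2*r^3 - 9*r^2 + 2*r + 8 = (r - 4)*(r - 1)*(r + 1)*(r + 2)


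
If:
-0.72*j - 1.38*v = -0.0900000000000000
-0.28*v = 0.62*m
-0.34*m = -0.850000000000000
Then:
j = 10.74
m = 2.50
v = -5.54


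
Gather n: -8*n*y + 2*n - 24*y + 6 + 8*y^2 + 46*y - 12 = n*(2 - 8*y) + 8*y^2 + 22*y - 6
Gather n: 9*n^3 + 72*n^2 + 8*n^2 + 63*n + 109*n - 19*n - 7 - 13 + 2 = 9*n^3 + 80*n^2 + 153*n - 18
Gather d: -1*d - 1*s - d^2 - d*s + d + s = -d^2 - d*s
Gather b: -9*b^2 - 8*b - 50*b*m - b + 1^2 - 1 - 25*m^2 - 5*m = -9*b^2 + b*(-50*m - 9) - 25*m^2 - 5*m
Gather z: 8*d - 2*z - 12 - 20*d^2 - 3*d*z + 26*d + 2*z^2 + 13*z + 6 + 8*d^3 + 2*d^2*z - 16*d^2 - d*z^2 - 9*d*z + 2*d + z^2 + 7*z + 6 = 8*d^3 - 36*d^2 + 36*d + z^2*(3 - d) + z*(2*d^2 - 12*d + 18)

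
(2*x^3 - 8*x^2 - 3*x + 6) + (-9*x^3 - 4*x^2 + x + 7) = -7*x^3 - 12*x^2 - 2*x + 13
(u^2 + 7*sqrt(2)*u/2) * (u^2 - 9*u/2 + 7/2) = u^4 - 9*u^3/2 + 7*sqrt(2)*u^3/2 - 63*sqrt(2)*u^2/4 + 7*u^2/2 + 49*sqrt(2)*u/4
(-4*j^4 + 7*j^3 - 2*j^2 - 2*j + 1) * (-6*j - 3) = 24*j^5 - 30*j^4 - 9*j^3 + 18*j^2 - 3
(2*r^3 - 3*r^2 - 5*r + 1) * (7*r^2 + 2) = 14*r^5 - 21*r^4 - 31*r^3 + r^2 - 10*r + 2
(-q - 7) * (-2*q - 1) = 2*q^2 + 15*q + 7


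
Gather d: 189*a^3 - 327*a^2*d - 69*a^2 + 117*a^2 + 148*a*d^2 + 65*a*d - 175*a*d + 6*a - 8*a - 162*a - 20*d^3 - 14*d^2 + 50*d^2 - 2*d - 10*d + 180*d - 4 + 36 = 189*a^3 + 48*a^2 - 164*a - 20*d^3 + d^2*(148*a + 36) + d*(-327*a^2 - 110*a + 168) + 32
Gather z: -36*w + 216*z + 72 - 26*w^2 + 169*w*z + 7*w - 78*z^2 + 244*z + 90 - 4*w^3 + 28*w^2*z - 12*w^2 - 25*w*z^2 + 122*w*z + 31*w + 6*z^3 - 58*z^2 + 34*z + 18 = -4*w^3 - 38*w^2 + 2*w + 6*z^3 + z^2*(-25*w - 136) + z*(28*w^2 + 291*w + 494) + 180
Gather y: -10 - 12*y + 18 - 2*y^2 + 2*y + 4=-2*y^2 - 10*y + 12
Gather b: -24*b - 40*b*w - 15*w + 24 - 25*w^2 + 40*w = b*(-40*w - 24) - 25*w^2 + 25*w + 24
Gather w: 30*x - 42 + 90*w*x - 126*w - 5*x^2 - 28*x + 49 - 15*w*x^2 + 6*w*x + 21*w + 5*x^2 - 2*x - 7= w*(-15*x^2 + 96*x - 105)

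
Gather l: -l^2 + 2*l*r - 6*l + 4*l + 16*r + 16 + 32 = -l^2 + l*(2*r - 2) + 16*r + 48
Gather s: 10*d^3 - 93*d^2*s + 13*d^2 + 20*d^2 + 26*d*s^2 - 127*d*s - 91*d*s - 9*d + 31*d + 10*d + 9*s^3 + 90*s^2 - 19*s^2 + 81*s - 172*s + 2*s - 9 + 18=10*d^3 + 33*d^2 + 32*d + 9*s^3 + s^2*(26*d + 71) + s*(-93*d^2 - 218*d - 89) + 9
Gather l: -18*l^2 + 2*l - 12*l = -18*l^2 - 10*l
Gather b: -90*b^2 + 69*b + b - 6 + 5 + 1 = -90*b^2 + 70*b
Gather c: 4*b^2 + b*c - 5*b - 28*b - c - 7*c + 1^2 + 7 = 4*b^2 - 33*b + c*(b - 8) + 8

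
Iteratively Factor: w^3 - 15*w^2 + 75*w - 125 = (w - 5)*(w^2 - 10*w + 25) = (w - 5)^2*(w - 5)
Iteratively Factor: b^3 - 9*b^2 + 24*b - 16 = (b - 4)*(b^2 - 5*b + 4) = (b - 4)*(b - 1)*(b - 4)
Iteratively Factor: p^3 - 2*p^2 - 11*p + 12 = (p - 4)*(p^2 + 2*p - 3) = (p - 4)*(p + 3)*(p - 1)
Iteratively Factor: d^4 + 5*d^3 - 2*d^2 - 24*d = (d + 4)*(d^3 + d^2 - 6*d) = d*(d + 4)*(d^2 + d - 6) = d*(d - 2)*(d + 4)*(d + 3)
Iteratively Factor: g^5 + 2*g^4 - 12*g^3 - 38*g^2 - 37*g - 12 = (g - 4)*(g^4 + 6*g^3 + 12*g^2 + 10*g + 3) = (g - 4)*(g + 1)*(g^3 + 5*g^2 + 7*g + 3) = (g - 4)*(g + 1)^2*(g^2 + 4*g + 3) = (g - 4)*(g + 1)^2*(g + 3)*(g + 1)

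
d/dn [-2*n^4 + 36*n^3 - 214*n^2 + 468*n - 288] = -8*n^3 + 108*n^2 - 428*n + 468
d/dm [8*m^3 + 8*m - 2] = 24*m^2 + 8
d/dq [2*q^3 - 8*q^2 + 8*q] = 6*q^2 - 16*q + 8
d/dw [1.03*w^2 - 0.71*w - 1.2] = 2.06*w - 0.71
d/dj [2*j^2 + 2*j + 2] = 4*j + 2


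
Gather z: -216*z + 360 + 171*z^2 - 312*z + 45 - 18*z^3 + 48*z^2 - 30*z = -18*z^3 + 219*z^2 - 558*z + 405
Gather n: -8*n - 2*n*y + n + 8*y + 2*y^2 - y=n*(-2*y - 7) + 2*y^2 + 7*y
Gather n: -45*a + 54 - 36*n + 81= -45*a - 36*n + 135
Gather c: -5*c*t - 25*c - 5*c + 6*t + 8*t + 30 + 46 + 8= c*(-5*t - 30) + 14*t + 84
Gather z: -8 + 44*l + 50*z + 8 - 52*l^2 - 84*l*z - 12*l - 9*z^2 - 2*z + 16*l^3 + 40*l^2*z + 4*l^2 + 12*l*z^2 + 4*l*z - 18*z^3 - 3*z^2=16*l^3 - 48*l^2 + 32*l - 18*z^3 + z^2*(12*l - 12) + z*(40*l^2 - 80*l + 48)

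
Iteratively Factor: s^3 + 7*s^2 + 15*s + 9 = (s + 3)*(s^2 + 4*s + 3) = (s + 1)*(s + 3)*(s + 3)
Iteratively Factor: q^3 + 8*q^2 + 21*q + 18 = (q + 3)*(q^2 + 5*q + 6) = (q + 2)*(q + 3)*(q + 3)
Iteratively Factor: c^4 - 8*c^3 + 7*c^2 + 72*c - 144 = (c - 3)*(c^3 - 5*c^2 - 8*c + 48) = (c - 4)*(c - 3)*(c^2 - c - 12) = (c - 4)*(c - 3)*(c + 3)*(c - 4)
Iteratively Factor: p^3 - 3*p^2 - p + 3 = (p - 1)*(p^2 - 2*p - 3) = (p - 1)*(p + 1)*(p - 3)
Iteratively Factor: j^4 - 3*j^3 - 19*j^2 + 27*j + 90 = (j - 3)*(j^3 - 19*j - 30) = (j - 3)*(j + 3)*(j^2 - 3*j - 10) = (j - 5)*(j - 3)*(j + 3)*(j + 2)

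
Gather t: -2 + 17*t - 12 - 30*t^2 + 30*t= -30*t^2 + 47*t - 14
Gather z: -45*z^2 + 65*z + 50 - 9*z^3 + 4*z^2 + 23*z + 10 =-9*z^3 - 41*z^2 + 88*z + 60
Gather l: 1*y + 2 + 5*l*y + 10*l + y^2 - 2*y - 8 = l*(5*y + 10) + y^2 - y - 6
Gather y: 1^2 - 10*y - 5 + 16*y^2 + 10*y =16*y^2 - 4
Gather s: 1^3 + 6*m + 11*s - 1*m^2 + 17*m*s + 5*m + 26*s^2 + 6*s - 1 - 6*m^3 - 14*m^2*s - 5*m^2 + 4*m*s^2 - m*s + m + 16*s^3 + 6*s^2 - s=-6*m^3 - 6*m^2 + 12*m + 16*s^3 + s^2*(4*m + 32) + s*(-14*m^2 + 16*m + 16)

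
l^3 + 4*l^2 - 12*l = l*(l - 2)*(l + 6)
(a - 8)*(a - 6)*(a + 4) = a^3 - 10*a^2 - 8*a + 192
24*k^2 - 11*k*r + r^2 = (-8*k + r)*(-3*k + r)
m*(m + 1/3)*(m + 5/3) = m^3 + 2*m^2 + 5*m/9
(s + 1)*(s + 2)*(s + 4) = s^3 + 7*s^2 + 14*s + 8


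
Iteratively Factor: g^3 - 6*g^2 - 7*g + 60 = (g - 4)*(g^2 - 2*g - 15) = (g - 5)*(g - 4)*(g + 3)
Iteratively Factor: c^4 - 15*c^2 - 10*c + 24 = (c + 2)*(c^3 - 2*c^2 - 11*c + 12) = (c + 2)*(c + 3)*(c^2 - 5*c + 4) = (c - 4)*(c + 2)*(c + 3)*(c - 1)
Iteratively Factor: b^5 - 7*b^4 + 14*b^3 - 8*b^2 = (b - 4)*(b^4 - 3*b^3 + 2*b^2) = (b - 4)*(b - 2)*(b^3 - b^2) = b*(b - 4)*(b - 2)*(b^2 - b) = b^2*(b - 4)*(b - 2)*(b - 1)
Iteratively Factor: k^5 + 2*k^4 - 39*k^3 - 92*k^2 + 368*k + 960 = (k + 4)*(k^4 - 2*k^3 - 31*k^2 + 32*k + 240) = (k + 4)^2*(k^3 - 6*k^2 - 7*k + 60) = (k + 3)*(k + 4)^2*(k^2 - 9*k + 20) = (k - 5)*(k + 3)*(k + 4)^2*(k - 4)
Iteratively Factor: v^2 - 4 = (v - 2)*(v + 2)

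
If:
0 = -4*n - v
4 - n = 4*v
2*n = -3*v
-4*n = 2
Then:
No Solution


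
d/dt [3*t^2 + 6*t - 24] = 6*t + 6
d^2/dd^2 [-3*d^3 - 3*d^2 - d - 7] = -18*d - 6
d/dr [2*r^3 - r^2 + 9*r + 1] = 6*r^2 - 2*r + 9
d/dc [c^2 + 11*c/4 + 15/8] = 2*c + 11/4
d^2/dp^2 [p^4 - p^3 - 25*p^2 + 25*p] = 12*p^2 - 6*p - 50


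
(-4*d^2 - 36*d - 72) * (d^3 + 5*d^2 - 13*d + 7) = -4*d^5 - 56*d^4 - 200*d^3 + 80*d^2 + 684*d - 504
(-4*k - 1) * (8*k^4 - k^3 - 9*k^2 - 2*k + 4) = -32*k^5 - 4*k^4 + 37*k^3 + 17*k^2 - 14*k - 4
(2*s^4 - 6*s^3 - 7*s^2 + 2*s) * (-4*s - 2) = -8*s^5 + 20*s^4 + 40*s^3 + 6*s^2 - 4*s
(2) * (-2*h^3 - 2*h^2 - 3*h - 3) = -4*h^3 - 4*h^2 - 6*h - 6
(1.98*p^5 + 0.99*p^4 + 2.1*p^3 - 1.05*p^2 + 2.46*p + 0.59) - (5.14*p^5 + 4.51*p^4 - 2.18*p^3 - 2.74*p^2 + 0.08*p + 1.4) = -3.16*p^5 - 3.52*p^4 + 4.28*p^3 + 1.69*p^2 + 2.38*p - 0.81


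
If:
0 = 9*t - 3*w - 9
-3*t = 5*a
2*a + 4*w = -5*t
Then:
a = -36/79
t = 60/79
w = -57/79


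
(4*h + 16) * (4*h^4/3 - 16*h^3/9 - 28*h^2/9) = 16*h^5/3 + 128*h^4/9 - 368*h^3/9 - 448*h^2/9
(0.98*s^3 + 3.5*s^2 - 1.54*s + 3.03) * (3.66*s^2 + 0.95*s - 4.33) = 3.5868*s^5 + 13.741*s^4 - 6.5548*s^3 - 5.5282*s^2 + 9.5467*s - 13.1199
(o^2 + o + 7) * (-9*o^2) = -9*o^4 - 9*o^3 - 63*o^2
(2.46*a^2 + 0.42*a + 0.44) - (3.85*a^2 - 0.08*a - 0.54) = -1.39*a^2 + 0.5*a + 0.98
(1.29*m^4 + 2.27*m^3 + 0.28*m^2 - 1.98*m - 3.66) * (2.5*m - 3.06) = 3.225*m^5 + 1.7276*m^4 - 6.2462*m^3 - 5.8068*m^2 - 3.0912*m + 11.1996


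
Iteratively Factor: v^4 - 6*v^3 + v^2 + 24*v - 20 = (v - 2)*(v^3 - 4*v^2 - 7*v + 10) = (v - 2)*(v - 1)*(v^2 - 3*v - 10) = (v - 2)*(v - 1)*(v + 2)*(v - 5)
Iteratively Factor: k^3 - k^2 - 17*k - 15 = (k + 1)*(k^2 - 2*k - 15) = (k + 1)*(k + 3)*(k - 5)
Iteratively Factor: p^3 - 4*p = (p)*(p^2 - 4) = p*(p + 2)*(p - 2)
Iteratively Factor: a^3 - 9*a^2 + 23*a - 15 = (a - 3)*(a^2 - 6*a + 5) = (a - 5)*(a - 3)*(a - 1)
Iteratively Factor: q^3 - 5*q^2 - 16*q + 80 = (q - 4)*(q^2 - q - 20) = (q - 4)*(q + 4)*(q - 5)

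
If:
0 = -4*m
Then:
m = 0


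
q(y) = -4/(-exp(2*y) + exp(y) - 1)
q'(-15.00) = 0.00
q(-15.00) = 4.00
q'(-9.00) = 0.00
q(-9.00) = 4.00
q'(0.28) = -4.28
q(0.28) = 2.80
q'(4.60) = -0.00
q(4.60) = 0.00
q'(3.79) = -0.00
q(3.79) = 0.00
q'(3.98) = -0.00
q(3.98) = 0.00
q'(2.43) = -0.07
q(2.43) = 0.03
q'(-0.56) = -0.57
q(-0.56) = 5.30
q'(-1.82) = 0.59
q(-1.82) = 4.63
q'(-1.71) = 0.64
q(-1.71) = 4.70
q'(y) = -4*(2*exp(2*y) - exp(y))/(-exp(2*y) + exp(y) - 1)^2 = (4 - 8*exp(y))*exp(y)/(exp(2*y) - exp(y) + 1)^2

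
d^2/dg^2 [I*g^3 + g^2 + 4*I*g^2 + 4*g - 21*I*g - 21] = 6*I*g + 2 + 8*I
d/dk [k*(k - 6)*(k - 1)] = 3*k^2 - 14*k + 6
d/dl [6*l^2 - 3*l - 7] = 12*l - 3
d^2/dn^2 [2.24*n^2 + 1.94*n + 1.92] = 4.48000000000000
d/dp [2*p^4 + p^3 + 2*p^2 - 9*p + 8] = 8*p^3 + 3*p^2 + 4*p - 9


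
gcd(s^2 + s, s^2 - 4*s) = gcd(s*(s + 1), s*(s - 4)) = s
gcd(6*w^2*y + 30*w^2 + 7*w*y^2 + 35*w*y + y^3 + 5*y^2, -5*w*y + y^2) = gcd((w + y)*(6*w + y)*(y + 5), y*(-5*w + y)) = 1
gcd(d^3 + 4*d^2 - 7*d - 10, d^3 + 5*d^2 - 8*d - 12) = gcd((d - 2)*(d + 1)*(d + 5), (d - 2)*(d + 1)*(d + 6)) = d^2 - d - 2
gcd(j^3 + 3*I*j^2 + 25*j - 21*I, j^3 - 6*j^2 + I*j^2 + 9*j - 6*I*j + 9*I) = 1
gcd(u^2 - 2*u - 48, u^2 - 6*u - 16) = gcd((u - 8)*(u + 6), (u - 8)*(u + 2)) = u - 8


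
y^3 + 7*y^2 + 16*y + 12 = (y + 2)^2*(y + 3)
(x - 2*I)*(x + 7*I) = x^2 + 5*I*x + 14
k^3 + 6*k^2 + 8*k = k*(k + 2)*(k + 4)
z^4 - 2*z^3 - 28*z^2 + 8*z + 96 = (z - 6)*(z - 2)*(z + 2)*(z + 4)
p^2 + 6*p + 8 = (p + 2)*(p + 4)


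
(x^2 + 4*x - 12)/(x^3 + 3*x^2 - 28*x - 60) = (x - 2)/(x^2 - 3*x - 10)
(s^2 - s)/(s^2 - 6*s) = (s - 1)/(s - 6)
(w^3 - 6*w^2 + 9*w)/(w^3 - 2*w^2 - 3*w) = (w - 3)/(w + 1)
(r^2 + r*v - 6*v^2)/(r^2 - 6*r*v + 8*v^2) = (r + 3*v)/(r - 4*v)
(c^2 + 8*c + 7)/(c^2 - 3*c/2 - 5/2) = 2*(c + 7)/(2*c - 5)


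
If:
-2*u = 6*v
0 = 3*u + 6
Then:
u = -2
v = 2/3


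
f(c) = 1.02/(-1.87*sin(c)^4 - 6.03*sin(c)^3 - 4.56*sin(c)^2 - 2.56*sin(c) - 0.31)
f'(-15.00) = -3.06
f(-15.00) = 1.36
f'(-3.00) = -2988.63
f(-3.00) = -43.70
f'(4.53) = -0.23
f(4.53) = 0.57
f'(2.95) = -4.94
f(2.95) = -1.01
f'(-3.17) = -19.34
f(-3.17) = -2.64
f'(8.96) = -1.12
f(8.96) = -0.34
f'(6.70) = 1.40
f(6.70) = -0.40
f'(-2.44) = -3.13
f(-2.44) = 1.38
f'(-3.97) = -0.26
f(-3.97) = -0.13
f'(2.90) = -3.60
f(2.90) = -0.80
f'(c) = 1.02*(7.48*sin(c)^3*cos(c) + 18.09*sin(c)^2*cos(c) + 9.12*sin(c)*cos(c) + 2.56*cos(c))/(-1.87*sin(c)^4 - 6.03*sin(c)^3 - 4.56*sin(c)^2 - 2.56*sin(c) - 0.31)^2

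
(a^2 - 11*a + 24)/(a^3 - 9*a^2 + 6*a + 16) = (a - 3)/(a^2 - a - 2)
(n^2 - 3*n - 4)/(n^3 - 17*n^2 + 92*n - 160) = (n + 1)/(n^2 - 13*n + 40)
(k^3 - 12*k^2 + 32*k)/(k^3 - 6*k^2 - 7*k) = (-k^2 + 12*k - 32)/(-k^2 + 6*k + 7)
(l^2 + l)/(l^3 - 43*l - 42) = l/(l^2 - l - 42)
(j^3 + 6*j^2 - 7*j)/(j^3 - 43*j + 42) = j/(j - 6)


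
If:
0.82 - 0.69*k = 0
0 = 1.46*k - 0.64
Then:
No Solution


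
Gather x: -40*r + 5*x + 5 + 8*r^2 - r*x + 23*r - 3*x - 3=8*r^2 - 17*r + x*(2 - r) + 2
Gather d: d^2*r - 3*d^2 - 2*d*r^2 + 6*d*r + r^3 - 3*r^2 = d^2*(r - 3) + d*(-2*r^2 + 6*r) + r^3 - 3*r^2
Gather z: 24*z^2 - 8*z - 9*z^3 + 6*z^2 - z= -9*z^3 + 30*z^2 - 9*z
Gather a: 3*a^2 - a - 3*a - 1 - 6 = 3*a^2 - 4*a - 7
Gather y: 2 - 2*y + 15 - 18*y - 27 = -20*y - 10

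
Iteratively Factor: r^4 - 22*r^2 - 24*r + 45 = (r - 5)*(r^3 + 5*r^2 + 3*r - 9) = (r - 5)*(r + 3)*(r^2 + 2*r - 3) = (r - 5)*(r + 3)^2*(r - 1)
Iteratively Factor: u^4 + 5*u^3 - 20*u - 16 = (u - 2)*(u^3 + 7*u^2 + 14*u + 8) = (u - 2)*(u + 1)*(u^2 + 6*u + 8) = (u - 2)*(u + 1)*(u + 2)*(u + 4)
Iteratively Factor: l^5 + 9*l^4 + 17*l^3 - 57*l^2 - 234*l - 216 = (l + 3)*(l^4 + 6*l^3 - l^2 - 54*l - 72) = (l - 3)*(l + 3)*(l^3 + 9*l^2 + 26*l + 24) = (l - 3)*(l + 2)*(l + 3)*(l^2 + 7*l + 12) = (l - 3)*(l + 2)*(l + 3)*(l + 4)*(l + 3)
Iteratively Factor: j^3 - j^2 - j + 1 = (j - 1)*(j^2 - 1) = (j - 1)*(j + 1)*(j - 1)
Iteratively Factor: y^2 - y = (y)*(y - 1)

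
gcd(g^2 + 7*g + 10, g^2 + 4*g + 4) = g + 2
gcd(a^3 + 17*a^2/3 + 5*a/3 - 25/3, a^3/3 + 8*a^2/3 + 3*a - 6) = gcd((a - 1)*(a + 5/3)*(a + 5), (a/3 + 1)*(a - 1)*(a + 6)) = a - 1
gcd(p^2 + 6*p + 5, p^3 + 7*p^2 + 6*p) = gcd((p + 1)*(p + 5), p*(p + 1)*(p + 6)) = p + 1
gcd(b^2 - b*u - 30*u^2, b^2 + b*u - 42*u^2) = -b + 6*u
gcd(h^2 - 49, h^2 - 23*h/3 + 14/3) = h - 7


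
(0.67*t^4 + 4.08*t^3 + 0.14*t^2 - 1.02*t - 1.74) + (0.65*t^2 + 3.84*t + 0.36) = 0.67*t^4 + 4.08*t^3 + 0.79*t^2 + 2.82*t - 1.38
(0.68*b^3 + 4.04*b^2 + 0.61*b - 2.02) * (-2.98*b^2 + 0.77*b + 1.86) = -2.0264*b^5 - 11.5156*b^4 + 2.5578*b^3 + 14.0037*b^2 - 0.4208*b - 3.7572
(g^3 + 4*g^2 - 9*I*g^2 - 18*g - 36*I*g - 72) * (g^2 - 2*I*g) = g^5 + 4*g^4 - 11*I*g^4 - 36*g^3 - 44*I*g^3 - 144*g^2 + 36*I*g^2 + 144*I*g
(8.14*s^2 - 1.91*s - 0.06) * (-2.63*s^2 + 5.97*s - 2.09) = -21.4082*s^4 + 53.6191*s^3 - 28.2575*s^2 + 3.6337*s + 0.1254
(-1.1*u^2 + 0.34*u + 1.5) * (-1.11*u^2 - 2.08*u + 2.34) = 1.221*u^4 + 1.9106*u^3 - 4.9462*u^2 - 2.3244*u + 3.51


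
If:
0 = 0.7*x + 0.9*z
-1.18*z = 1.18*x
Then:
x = 0.00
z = 0.00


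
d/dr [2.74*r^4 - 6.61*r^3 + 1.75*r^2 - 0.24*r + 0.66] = 10.96*r^3 - 19.83*r^2 + 3.5*r - 0.24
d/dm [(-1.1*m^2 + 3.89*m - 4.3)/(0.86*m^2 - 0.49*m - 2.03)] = (-2.8064*m^2 + 11.862*m - 10.0037)/(0.7396*m^4 - 0.8428*m^3 - 3.2515*m^2 + 1.9894*m + 4.1209)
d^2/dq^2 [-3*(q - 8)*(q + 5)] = -6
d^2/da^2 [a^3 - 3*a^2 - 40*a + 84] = 6*a - 6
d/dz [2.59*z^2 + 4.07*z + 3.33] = 5.18*z + 4.07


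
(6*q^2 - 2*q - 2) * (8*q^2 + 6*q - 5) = 48*q^4 + 20*q^3 - 58*q^2 - 2*q + 10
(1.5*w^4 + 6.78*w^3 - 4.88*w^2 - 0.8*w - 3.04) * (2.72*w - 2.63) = 4.08*w^5 + 14.4966*w^4 - 31.105*w^3 + 10.6584*w^2 - 6.1648*w + 7.9952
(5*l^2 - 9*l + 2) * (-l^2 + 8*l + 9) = -5*l^4 + 49*l^3 - 29*l^2 - 65*l + 18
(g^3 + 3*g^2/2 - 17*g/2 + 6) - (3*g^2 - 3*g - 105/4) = g^3 - 3*g^2/2 - 11*g/2 + 129/4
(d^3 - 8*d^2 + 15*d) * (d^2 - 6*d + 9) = d^5 - 14*d^4 + 72*d^3 - 162*d^2 + 135*d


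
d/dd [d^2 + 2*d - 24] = 2*d + 2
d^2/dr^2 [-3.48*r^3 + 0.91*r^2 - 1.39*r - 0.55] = 1.82 - 20.88*r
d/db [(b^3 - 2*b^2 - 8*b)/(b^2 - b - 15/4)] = 4*(4*b^4 - 8*b^3 - 5*b^2 + 60*b + 120)/(16*b^4 - 32*b^3 - 104*b^2 + 120*b + 225)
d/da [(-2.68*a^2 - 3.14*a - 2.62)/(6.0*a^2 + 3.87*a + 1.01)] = (8.4684*a^2 + 26.0264*a + 6.968)/(36.0*a^4 + 46.44*a^3 + 27.0969*a^2 + 7.8174*a + 1.0201)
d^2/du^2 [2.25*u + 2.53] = 0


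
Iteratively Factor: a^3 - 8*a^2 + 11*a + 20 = (a + 1)*(a^2 - 9*a + 20) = (a - 5)*(a + 1)*(a - 4)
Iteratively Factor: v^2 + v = (v)*(v + 1)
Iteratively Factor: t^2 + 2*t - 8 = (t + 4)*(t - 2)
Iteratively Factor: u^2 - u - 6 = (u + 2)*(u - 3)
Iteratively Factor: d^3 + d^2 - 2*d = (d + 2)*(d^2 - d) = d*(d + 2)*(d - 1)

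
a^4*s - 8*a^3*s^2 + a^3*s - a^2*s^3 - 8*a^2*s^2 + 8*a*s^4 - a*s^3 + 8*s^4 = (a - 8*s)*(a - s)*(a + s)*(a*s + s)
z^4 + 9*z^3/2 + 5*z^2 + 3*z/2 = z*(z + 1/2)*(z + 1)*(z + 3)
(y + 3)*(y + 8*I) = y^2 + 3*y + 8*I*y + 24*I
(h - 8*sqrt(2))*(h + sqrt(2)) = h^2 - 7*sqrt(2)*h - 16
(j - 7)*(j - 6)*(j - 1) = j^3 - 14*j^2 + 55*j - 42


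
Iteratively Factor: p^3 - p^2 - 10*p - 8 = (p + 2)*(p^2 - 3*p - 4) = (p + 1)*(p + 2)*(p - 4)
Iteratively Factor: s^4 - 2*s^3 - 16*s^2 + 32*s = (s - 4)*(s^3 + 2*s^2 - 8*s) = (s - 4)*(s + 4)*(s^2 - 2*s) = s*(s - 4)*(s + 4)*(s - 2)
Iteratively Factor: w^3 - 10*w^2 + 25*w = (w - 5)*(w^2 - 5*w) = (w - 5)^2*(w)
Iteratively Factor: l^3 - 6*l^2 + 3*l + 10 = (l - 5)*(l^2 - l - 2) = (l - 5)*(l - 2)*(l + 1)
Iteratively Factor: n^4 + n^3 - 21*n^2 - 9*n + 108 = (n + 4)*(n^3 - 3*n^2 - 9*n + 27) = (n - 3)*(n + 4)*(n^2 - 9) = (n - 3)^2*(n + 4)*(n + 3)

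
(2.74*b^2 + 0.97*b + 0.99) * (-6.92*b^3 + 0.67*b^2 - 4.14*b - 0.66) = -18.9608*b^5 - 4.8766*b^4 - 17.5445*b^3 - 5.1609*b^2 - 4.7388*b - 0.6534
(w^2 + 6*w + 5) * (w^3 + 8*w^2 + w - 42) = w^5 + 14*w^4 + 54*w^3 + 4*w^2 - 247*w - 210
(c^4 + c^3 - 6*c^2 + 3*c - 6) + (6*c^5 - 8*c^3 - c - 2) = 6*c^5 + c^4 - 7*c^3 - 6*c^2 + 2*c - 8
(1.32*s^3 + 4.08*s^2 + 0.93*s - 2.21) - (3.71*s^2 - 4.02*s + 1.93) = 1.32*s^3 + 0.37*s^2 + 4.95*s - 4.14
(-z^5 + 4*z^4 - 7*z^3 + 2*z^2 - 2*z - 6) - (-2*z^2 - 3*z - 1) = -z^5 + 4*z^4 - 7*z^3 + 4*z^2 + z - 5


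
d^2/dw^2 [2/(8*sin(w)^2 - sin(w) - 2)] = 2*(256*sin(w)^4 - 24*sin(w)^3 - 319*sin(w)^2 + 46*sin(w) - 34)/(-8*sin(w)^2 + sin(w) + 2)^3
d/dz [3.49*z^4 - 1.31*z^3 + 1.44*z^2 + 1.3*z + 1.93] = 13.96*z^3 - 3.93*z^2 + 2.88*z + 1.3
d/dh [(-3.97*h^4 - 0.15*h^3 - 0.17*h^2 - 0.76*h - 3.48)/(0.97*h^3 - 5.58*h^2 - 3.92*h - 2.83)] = (-3.8509*h^6 + 44.3052*h^5 + 47.6891*h^4 + 47.5908*h^3 + 7.8259*h^2 - 37.8746*h - 11.4908)/(0.9409*h^6 - 10.8252*h^5 + 23.5316*h^4 + 38.257*h^3 + 46.9492*h^2 + 22.1872*h + 8.0089)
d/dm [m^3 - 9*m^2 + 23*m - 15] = 3*m^2 - 18*m + 23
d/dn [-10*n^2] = -20*n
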